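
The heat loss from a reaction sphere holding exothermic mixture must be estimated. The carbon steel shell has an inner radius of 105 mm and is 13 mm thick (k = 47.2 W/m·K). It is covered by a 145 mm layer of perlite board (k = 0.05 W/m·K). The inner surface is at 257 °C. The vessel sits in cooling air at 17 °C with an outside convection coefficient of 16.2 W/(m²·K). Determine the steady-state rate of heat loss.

For a spherical shell R = (1/r₁ − 1/r₂)/(4πk); film R = 1/(h·4πr²). In series:
R_carbon steel shell = (1/0.105 − 1/0.118)/(4π×47.2) = 0.001769 K/W
R_perlite board = (1/0.118 − 1/0.263)/(4π×0.05) = 7.436 K/W
R_outer film = 1/(h·4πr_o²) = 1/(16.2×4π×0.263²) = 0.07102 K/W
R_total = 7.509 K/W
Q = ΔT/R_total = 240/7.509

Q ≈ 32 W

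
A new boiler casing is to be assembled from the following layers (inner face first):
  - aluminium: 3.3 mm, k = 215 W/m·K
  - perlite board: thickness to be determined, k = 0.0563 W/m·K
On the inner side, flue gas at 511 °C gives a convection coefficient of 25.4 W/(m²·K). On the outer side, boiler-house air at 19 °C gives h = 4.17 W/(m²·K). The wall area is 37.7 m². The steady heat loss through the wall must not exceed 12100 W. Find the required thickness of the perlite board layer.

Using the resistance-network approach (series):
R_inner film = 1/(h_i·A) = 1/(25.4×37.7) = 0.001044 K/W
R_aluminium = L/(kA) = 0.0033/(215×37.7) = 4.071×10^-7 K/W
R_outer film = 1/(h_o·A) = 1/(4.17×37.7) = 0.006361 K/W
Sum of the known resistances R_other = 0.007406 K/W
Required total resistance R_tot = ΔT/Q_allow = 492/12100 = 0.04066 K/W
R_perlite board = R_tot − R_other = 0.03326 K/W
L = R·k·A = 0.03326×0.0563×37.7

L ≈ 70.6 mm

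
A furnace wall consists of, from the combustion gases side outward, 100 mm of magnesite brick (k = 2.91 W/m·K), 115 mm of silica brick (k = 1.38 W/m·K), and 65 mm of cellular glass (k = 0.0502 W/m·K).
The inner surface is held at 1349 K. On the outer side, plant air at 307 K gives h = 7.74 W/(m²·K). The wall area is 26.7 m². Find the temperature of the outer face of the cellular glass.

T ≈ 394 K

Thermal resistances in series:
R_magnesite brick = L/(kA) = 0.1/(2.91×26.7) = 0.001287 K/W
R_silica brick = L/(kA) = 0.115/(1.38×26.7) = 0.003121 K/W
R_cellular glass = L/(kA) = 0.065/(0.0502×26.7) = 0.0485 K/W
R_outer film = 1/(h_o·A) = 1/(7.74×26.7) = 0.004839 K/W
R_total = 0.05774 K/W;  Q = ΔT/R_total = 1042/0.05774 = 18050 W
T_interface = T_inner − Q·ΣR(inner→interface) = 1349 − 18000×0.0529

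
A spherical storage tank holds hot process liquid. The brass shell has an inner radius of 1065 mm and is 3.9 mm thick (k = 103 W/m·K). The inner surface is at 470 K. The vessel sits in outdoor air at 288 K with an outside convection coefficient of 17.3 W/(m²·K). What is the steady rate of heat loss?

Q ≈ 45200 W

Radial (spherical) resistances in series:
R_brass shell = (1/1.065 − 1/1.0689)/(4π×103) = 2.647×10^-6 K/W
R_outer film = 1/(h·4πr_o²) = 1/(17.3×4π×1.0689²) = 0.004026 K/W
R_total = 0.004029 K/W
Q = ΔT/R_total = 182/0.004029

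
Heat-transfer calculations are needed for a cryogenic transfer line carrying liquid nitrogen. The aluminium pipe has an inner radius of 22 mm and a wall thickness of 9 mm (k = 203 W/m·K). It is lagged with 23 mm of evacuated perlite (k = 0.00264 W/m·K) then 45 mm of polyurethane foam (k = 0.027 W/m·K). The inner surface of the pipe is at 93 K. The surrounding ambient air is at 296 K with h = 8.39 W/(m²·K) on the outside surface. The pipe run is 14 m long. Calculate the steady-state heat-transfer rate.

Q ≈ 76.3 W

For a radial system each layer contributes R = ln(r_out/r_in)/(2πkL); films add R = 1/(hA).
R_aluminium pipe wall = ln(31/22)/(2π×203×14) = 1.921×10^-5 K/W
R_evacuated perlite = ln(54/31)/(2π×0.00264×14) = 2.39 K/W
R_polyurethane foam = ln(99/54)/(2π×0.027×14) = 0.2552 K/W
R_outer film = 1/(h_o·2πr_oL) = 1/(8.39×2π×0.099×14) = 0.01369 K/W
R_total = 2.659 K/W
Q = ΔT/R_total = 203/2.659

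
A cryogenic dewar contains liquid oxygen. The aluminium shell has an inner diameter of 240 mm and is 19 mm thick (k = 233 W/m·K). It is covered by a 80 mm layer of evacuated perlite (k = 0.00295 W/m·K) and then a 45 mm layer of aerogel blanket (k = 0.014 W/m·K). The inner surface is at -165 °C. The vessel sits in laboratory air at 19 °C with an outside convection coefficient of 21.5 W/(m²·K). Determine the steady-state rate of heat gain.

Radial (spherical) resistances in series:
R_aluminium shell = (1/0.12 − 1/0.139)/(4π×233) = 3.89×10^-4 K/W
R_evacuated perlite = (1/0.139 − 1/0.219)/(4π×0.00295) = 70.89 K/W
R_aerogel blanket = (1/0.219 − 1/0.264)/(4π×0.014) = 4.424 K/W
R_outer film = 1/(h·4πr_o²) = 1/(21.5×4π×0.264²) = 0.05311 K/W
R_total = 75.37 K/W
Q = ΔT/R_total = 184/75.37

Q ≈ 2.44 W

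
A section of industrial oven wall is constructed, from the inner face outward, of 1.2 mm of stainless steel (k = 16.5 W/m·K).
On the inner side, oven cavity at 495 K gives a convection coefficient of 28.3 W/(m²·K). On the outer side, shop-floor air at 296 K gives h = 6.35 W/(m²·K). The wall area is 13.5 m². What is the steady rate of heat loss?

Q ≈ 13900 W

Series thermal resistances:
R_inner film = 1/(h_i·A) = 1/(28.3×13.5) = 0.002617 K/W
R_stainless steel = L/(kA) = 0.0012/(16.5×13.5) = 5.387×10^-6 K/W
R_outer film = 1/(h_o·A) = 1/(6.35×13.5) = 0.01167 K/W
R_total = 0.01429 K/W
Q = ΔT / R_total = 199 / 0.01429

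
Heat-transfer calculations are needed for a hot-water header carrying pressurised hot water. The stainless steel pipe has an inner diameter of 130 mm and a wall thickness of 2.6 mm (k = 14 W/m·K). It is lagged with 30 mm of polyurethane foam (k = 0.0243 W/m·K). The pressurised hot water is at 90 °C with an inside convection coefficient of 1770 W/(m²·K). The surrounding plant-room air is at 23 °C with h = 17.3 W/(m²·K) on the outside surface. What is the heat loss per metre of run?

q′ ≈ 26.8 W/m

Per-layer cylindrical resistances, series-summed:
R_inner film = 1/(h_i·2πr₁L) = 1/(1770×2π×0.065×1) = 0.001383 K/W
R_stainless steel pipe wall = ln(67.6/65)/(2π×14×1) = 4.459×10^-4 K/W
R_polyurethane foam = ln(97.6/67.6)/(2π×0.0243×1) = 2.405 K/W
R_outer film = 1/(h_o·2πr_oL) = 1/(17.3×2π×0.0976×1) = 0.09426 K/W
R_total = 2.502 K/W
Q = ΔT/R_total = 67/2.502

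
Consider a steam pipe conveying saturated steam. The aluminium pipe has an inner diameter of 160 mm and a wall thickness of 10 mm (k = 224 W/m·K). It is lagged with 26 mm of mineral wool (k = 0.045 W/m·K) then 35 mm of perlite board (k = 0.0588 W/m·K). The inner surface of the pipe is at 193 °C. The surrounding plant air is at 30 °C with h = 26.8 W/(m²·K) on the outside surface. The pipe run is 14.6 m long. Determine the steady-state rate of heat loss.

Q ≈ 1440 W

Cylindrical conduction, so R = ln(r₂/r₁)/(2πkL) per layer, in series:
R_aluminium pipe wall = ln(90/80)/(2π×224×14.6) = 5.732×10^-6 K/W
R_mineral wool = ln(116/90)/(2π×0.045×14.6) = 0.06148 K/W
R_perlite board = ln(151/116)/(2π×0.0588×14.6) = 0.04889 K/W
R_outer film = 1/(h_o·2πr_oL) = 1/(26.8×2π×0.151×14.6) = 0.002694 K/W
R_total = 0.1131 K/W
Q = ΔT/R_total = 163/0.1131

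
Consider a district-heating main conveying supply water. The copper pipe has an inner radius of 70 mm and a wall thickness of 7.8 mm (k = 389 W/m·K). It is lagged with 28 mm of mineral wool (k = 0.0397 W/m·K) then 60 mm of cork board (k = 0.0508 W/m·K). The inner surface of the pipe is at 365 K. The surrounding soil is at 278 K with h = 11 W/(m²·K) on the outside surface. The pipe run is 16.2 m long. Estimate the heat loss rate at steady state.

For a radial system each layer contributes R = ln(r_out/r_in)/(2πkL); films add R = 1/(hA).
R_copper pipe wall = ln(77.8/70)/(2π×389×16.2) = 2.668×10^-6 K/W
R_mineral wool = ln(105.8/77.8)/(2π×0.0397×16.2) = 0.07607 K/W
R_cork board = ln(165.8/105.8)/(2π×0.0508×16.2) = 0.08688 K/W
R_outer film = 1/(h_o·2πr_oL) = 1/(11×2π×0.1658×16.2) = 0.005387 K/W
R_total = 0.1683 K/W
Q = ΔT/R_total = 87/0.1683

Q ≈ 517 W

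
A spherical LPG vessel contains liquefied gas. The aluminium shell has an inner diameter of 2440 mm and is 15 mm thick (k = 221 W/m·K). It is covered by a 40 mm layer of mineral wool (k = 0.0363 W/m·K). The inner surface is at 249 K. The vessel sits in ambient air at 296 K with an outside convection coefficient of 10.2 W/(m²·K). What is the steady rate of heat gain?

Q ≈ 777 W

For a spherical shell R = (1/r₁ − 1/r₂)/(4πk); film R = 1/(h·4πr²). In series:
R_aluminium shell = (1/1.22 − 1/1.235)/(4π×221) = 3.585×10^-6 K/W
R_mineral wool = (1/1.235 − 1/1.275)/(4π×0.0363) = 0.05569 K/W
R_outer film = 1/(h·4πr_o²) = 1/(10.2×4π×1.275²) = 0.004799 K/W
R_total = 0.06049 K/W
Q = ΔT/R_total = 47/0.06049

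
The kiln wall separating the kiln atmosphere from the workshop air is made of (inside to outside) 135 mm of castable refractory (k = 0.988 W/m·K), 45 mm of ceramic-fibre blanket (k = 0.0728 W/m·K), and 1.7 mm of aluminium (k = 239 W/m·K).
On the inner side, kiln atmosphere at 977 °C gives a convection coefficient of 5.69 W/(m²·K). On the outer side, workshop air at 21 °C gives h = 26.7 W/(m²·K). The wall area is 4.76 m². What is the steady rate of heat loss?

Series thermal resistances:
R_inner film = 1/(h_i·A) = 1/(5.69×4.76) = 0.03692 K/W
R_castable refractory = L/(kA) = 0.135/(0.988×4.76) = 0.02871 K/W
R_ceramic-fibre blanket = L/(kA) = 0.045/(0.0728×4.76) = 0.1299 K/W
R_aluminium = L/(kA) = 0.0017/(239×4.76) = 1.494×10^-6 K/W
R_outer film = 1/(h_o·A) = 1/(26.7×4.76) = 0.007868 K/W
R_total = 0.2034 K/W
Q = ΔT / R_total = 956 / 0.2034

Q ≈ 4700 W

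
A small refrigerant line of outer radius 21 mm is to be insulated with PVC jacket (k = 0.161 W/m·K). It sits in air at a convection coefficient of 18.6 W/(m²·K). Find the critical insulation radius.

r_cr ≈ 8.66 mm

For a cylinder r_cr = k/h = 0.161/18.6
r_cr = 8.66 mm; since the bare radius (21 mm) is above r_cr, any added insulation will reduce heat loss.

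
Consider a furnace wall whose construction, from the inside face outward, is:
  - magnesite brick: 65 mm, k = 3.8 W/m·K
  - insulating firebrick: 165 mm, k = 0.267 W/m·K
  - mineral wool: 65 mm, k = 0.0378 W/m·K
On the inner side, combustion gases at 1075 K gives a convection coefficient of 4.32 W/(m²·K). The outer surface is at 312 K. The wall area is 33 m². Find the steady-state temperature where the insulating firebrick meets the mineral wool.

T ≈ 819 K

Model the wall as resistances in series:
R_inner film = 1/(h_i·A) = 1/(4.32×33) = 0.007015 K/W
R_magnesite brick = L/(kA) = 0.065/(3.8×33) = 5.183×10^-4 K/W
R_insulating firebrick = L/(kA) = 0.165/(0.267×33) = 0.01873 K/W
R_mineral wool = L/(kA) = 0.065/(0.0378×33) = 0.05211 K/W
R_total = 0.07837 K/W;  Q = ΔT/R_total = 763/0.07837 = 9736 W
T_interface = T_inner − Q·ΣR(inner→interface) = 1075 − 9740×0.02626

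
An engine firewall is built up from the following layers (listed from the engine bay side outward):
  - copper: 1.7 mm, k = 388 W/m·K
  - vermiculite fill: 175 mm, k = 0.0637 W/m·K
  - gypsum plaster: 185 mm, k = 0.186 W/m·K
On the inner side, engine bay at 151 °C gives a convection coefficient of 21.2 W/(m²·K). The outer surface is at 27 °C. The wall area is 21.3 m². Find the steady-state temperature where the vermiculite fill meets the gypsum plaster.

Model the wall as resistances in series:
R_inner film = 1/(h_i·A) = 1/(21.2×21.3) = 0.002215 K/W
R_copper = L/(kA) = 0.0017/(388×21.3) = 2.057×10^-7 K/W
R_vermiculite fill = L/(kA) = 0.175/(0.0637×21.3) = 0.129 K/W
R_gypsum plaster = L/(kA) = 0.185/(0.186×21.3) = 0.0467 K/W
R_total = 0.1779 K/W;  Q = ΔT/R_total = 124/0.1779 = 697.1 W
T_interface = T_inner − Q·ΣR(inner→interface) = 151 − 697×0.1312

T ≈ 59.5 °C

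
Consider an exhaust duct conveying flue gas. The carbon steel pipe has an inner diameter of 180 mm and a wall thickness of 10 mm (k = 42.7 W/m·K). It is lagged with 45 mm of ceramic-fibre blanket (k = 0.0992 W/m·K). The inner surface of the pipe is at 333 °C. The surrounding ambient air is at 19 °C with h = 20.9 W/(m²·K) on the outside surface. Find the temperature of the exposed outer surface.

Per-layer cylindrical resistances, series-summed:
R_carbon steel pipe wall = ln(100/90)/(2π×42.7×1) = 3.927×10^-4 K/W
R_ceramic-fibre blanket = ln(145/100)/(2π×0.0992×1) = 0.5961 K/W
R_outer film = 1/(h_o·2πr_oL) = 1/(20.9×2π×0.145×1) = 0.05252 K/W
R_total = 0.649 K/W
Q = ΔT/R_total = 314/0.649
Q = 484 W/m
T_interface = T_inner − Q·ΣR(inner→interface) = 333 − 484×0.5965

T ≈ 44.4 °C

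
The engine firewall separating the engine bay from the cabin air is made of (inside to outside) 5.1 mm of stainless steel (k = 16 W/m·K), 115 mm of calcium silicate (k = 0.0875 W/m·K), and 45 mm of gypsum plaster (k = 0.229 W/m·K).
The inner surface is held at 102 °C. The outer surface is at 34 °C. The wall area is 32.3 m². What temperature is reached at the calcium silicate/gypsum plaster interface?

T ≈ 42.8 °C

Treating each layer as a thermal resistance in series:
R_stainless steel = L/(kA) = 0.0051/(16×32.3) = 9.868×10^-6 K/W
R_calcium silicate = L/(kA) = 0.115/(0.0875×32.3) = 0.04069 K/W
R_gypsum plaster = L/(kA) = 0.045/(0.229×32.3) = 0.006084 K/W
R_total = 0.04678 K/W;  Q = ΔT/R_total = 68/0.04678 = 1454 W
T_interface = T_inner − Q·ΣR(inner→interface) = 102 − 1450×0.0407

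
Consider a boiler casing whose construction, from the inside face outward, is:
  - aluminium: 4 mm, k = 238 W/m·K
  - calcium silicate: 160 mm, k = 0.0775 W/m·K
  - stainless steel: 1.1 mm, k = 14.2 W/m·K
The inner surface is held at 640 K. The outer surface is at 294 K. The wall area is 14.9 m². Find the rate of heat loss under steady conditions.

Series thermal resistances:
R_aluminium = L/(kA) = 0.004/(238×14.9) = 1.128×10^-6 K/W
R_calcium silicate = L/(kA) = 0.16/(0.0775×14.9) = 0.1386 K/W
R_stainless steel = L/(kA) = 0.0011/(14.2×14.9) = 5.199×10^-6 K/W
R_total = 0.1386 K/W
Q = ΔT / R_total = 346 / 0.1386

Q ≈ 2500 W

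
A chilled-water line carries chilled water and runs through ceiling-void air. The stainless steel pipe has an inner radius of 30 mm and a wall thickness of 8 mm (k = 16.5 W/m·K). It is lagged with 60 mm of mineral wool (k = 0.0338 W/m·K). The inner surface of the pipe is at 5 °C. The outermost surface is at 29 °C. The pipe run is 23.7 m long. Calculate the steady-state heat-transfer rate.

Per-layer cylindrical resistances, series-summed:
R_stainless steel pipe wall = ln(38/30)/(2π×16.5×23.7) = 9.621×10^-5 K/W
R_mineral wool = ln(98/38)/(2π×0.0338×23.7) = 0.1882 K/W
R_total = 0.1883 K/W
Q = ΔT/R_total = 24/0.1883

Q ≈ 127 W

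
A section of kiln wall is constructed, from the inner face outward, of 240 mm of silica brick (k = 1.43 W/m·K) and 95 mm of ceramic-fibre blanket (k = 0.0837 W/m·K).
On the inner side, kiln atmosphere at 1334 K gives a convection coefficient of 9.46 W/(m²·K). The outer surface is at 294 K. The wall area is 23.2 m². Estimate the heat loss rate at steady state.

Q ≈ 17100 W

Treating each layer as a thermal resistance in series:
R_inner film = 1/(h_i·A) = 1/(9.46×23.2) = 0.004556 K/W
R_silica brick = L/(kA) = 0.24/(1.43×23.2) = 0.007234 K/W
R_ceramic-fibre blanket = L/(kA) = 0.095/(0.0837×23.2) = 0.04892 K/W
R_total = 0.06071 K/W
Q = ΔT / R_total = 1040 / 0.06071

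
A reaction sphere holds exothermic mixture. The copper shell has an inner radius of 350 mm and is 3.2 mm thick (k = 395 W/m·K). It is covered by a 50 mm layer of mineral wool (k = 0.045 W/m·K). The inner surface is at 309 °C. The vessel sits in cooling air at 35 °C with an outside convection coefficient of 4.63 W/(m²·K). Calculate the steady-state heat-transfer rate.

Q ≈ 377 W

Each spherical layer contributes R = (1/r_i − 1/r_o)/(4πk):
R_copper shell = (1/0.35 − 1/0.3532)/(4π×395) = 5.215×10^-6 K/W
R_mineral wool = (1/0.3532 − 1/0.4032)/(4π×0.045) = 0.6209 K/W
R_outer film = 1/(h·4πr_o²) = 1/(4.63×4π×0.4032²) = 0.1057 K/W
R_total = 0.7266 K/W
Q = ΔT/R_total = 274/0.7266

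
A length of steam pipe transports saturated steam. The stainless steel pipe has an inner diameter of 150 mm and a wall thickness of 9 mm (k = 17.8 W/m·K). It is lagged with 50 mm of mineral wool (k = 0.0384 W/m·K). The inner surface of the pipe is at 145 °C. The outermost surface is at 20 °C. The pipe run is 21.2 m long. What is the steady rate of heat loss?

Q ≈ 1370 W

Radial resistances (cylindrical: R_cond = ln(r_o/r_i)/(2πkL), R_conv = 1/(h·2πrL)):
R_stainless steel pipe wall = ln(84/75)/(2π×17.8×21.2) = 4.78×10^-5 K/W
R_mineral wool = ln(134/84)/(2π×0.0384×21.2) = 0.0913 K/W
R_total = 0.09135 K/W
Q = ΔT/R_total = 125/0.09135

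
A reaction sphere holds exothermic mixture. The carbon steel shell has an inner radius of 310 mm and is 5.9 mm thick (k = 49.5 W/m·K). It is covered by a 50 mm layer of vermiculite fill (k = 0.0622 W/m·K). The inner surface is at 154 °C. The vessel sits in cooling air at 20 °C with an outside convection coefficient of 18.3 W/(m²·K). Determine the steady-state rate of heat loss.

Q ≈ 229 W

Each spherical layer contributes R = (1/r_i − 1/r_o)/(4πk):
R_carbon steel shell = (1/0.31 − 1/0.3159)/(4π×49.5) = 9.686×10^-5 K/W
R_vermiculite fill = (1/0.3159 − 1/0.3659)/(4π×0.0622) = 0.5534 K/W
R_outer film = 1/(h·4πr_o²) = 1/(18.3×4π×0.3659²) = 0.03248 K/W
R_total = 0.586 K/W
Q = ΔT/R_total = 134/0.586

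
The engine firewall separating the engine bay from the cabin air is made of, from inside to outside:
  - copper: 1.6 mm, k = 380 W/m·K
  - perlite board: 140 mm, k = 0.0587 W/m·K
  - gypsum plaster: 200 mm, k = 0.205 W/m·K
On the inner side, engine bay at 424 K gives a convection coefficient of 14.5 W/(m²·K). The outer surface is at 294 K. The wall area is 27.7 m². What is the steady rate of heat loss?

Q ≈ 1050 W

Series thermal resistances:
R_inner film = 1/(h_i·A) = 1/(14.5×27.7) = 0.00249 K/W
R_copper = L/(kA) = 0.0016/(380×27.7) = 1.52×10^-7 K/W
R_perlite board = L/(kA) = 0.14/(0.0587×27.7) = 0.0861 K/W
R_gypsum plaster = L/(kA) = 0.2/(0.205×27.7) = 0.03522 K/W
R_total = 0.1238 K/W
Q = ΔT / R_total = 130 / 0.1238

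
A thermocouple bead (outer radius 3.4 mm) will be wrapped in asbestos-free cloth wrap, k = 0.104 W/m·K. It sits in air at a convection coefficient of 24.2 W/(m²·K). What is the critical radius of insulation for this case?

For a sphere r_cr = 2k/h = 2×0.104/24.2
r_cr = 8.6 mm; since the bare radius (3.4 mm) is below r_cr, adding a thin layer of insulation will *increase* heat loss.

r_cr ≈ 8.6 mm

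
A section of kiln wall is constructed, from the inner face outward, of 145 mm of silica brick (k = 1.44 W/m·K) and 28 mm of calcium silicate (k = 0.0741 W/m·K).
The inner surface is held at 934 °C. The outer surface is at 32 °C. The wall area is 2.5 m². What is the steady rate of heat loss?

Treating each layer as a thermal resistance in series:
R_silica brick = L/(kA) = 0.145/(1.44×2.5) = 0.04028 K/W
R_calcium silicate = L/(kA) = 0.028/(0.0741×2.5) = 0.1511 K/W
R_total = 0.1914 K/W
Q = ΔT / R_total = 902 / 0.1914

Q ≈ 4710 W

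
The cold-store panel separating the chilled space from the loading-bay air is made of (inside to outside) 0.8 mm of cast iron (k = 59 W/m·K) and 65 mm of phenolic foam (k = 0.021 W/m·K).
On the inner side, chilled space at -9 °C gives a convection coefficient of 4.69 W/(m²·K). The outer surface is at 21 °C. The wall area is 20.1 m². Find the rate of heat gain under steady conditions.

Model the wall as resistances in series:
R_inner film = 1/(h_i·A) = 1/(4.69×20.1) = 0.01061 K/W
R_cast iron = L/(kA) = 0.0008/(59×20.1) = 6.746×10^-7 K/W
R_phenolic foam = L/(kA) = 0.065/(0.021×20.1) = 0.154 K/W
R_total = 0.1646 K/W
Q = ΔT / R_total = 30 / 0.1646

Q ≈ 182 W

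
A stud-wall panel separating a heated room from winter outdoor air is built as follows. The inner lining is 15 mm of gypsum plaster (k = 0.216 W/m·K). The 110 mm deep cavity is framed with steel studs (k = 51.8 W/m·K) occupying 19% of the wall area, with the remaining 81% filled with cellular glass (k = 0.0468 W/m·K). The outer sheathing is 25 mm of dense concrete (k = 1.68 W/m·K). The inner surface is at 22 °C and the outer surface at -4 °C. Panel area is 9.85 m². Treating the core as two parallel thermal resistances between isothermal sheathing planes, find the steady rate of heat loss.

Q ≈ 2680 W

Sheathing layers in series; stud and cavity paths in parallel between them.
R_inner = 0.015/(0.216×9.85) = 0.00705 K/W
R_stud  = 0.11/(51.8×0.19×9.85) = 0.001135 K/W
R_cav   = 0.11/(0.0468×0.81×9.85) = 0.2946 K/W
1/R_core = 1/R_stud + 1/R_cav → R_core = 0.00113 K/W
R_outer = 0.025/(1.68×9.85) = 0.001511 K/W
R_total = 0.009691 K/W
Q = ΔT/R_total = 26/0.009691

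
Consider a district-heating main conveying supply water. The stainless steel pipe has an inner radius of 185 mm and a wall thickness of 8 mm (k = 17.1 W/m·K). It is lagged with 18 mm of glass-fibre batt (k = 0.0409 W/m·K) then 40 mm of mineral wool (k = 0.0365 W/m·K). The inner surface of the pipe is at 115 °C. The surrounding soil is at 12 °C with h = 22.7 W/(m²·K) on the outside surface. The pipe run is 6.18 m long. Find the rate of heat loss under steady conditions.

Per-layer cylindrical resistances, series-summed:
R_stainless steel pipe wall = ln(193/185)/(2π×17.1×6.18) = 6.376×10^-5 K/W
R_glass-fibre batt = ln(211/193)/(2π×0.0409×6.18) = 0.05615 K/W
R_mineral wool = ln(251/211)/(2π×0.0365×6.18) = 0.1225 K/W
R_outer film = 1/(h_o·2πr_oL) = 1/(22.7×2π×0.251×6.18) = 0.00452 K/W
R_total = 0.1832 K/W
Q = ΔT/R_total = 103/0.1832

Q ≈ 562 W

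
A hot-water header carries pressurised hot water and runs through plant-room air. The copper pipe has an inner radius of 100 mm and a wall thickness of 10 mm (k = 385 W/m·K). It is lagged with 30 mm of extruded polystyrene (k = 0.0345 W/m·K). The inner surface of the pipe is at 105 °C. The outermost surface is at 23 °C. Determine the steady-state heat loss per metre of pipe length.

For a radial system each layer contributes R = ln(r_out/r_in)/(2πkL); films add R = 1/(hA).
R_copper pipe wall = ln(110/100)/(2π×385×1) = 3.94×10^-5 K/W
R_extruded polystyrene = ln(140/110)/(2π×0.0345×1) = 1.113 K/W
R_total = 1.113 K/W
Q = ΔT/R_total = 82/1.113

q′ ≈ 73.7 W/m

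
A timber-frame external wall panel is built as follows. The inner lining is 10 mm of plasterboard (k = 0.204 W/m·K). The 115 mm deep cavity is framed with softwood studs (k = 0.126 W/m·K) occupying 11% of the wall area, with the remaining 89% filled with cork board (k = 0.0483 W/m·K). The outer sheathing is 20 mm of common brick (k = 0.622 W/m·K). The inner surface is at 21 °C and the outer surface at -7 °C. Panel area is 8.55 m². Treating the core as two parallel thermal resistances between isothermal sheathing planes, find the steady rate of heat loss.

Q ≈ 114 W

Sheathing layers in series; stud and cavity paths in parallel between them.
R_inner = 0.01/(0.204×8.55) = 0.005733 K/W
R_stud  = 0.115/(0.126×0.11×8.55) = 0.9704 K/W
R_cav   = 0.115/(0.0483×0.89×8.55) = 0.3129 K/W
1/R_core = 1/R_stud + 1/R_cav → R_core = 0.2366 K/W
R_outer = 0.02/(0.622×8.55) = 0.003761 K/W
R_total = 0.2461 K/W
Q = ΔT/R_total = 28/0.2461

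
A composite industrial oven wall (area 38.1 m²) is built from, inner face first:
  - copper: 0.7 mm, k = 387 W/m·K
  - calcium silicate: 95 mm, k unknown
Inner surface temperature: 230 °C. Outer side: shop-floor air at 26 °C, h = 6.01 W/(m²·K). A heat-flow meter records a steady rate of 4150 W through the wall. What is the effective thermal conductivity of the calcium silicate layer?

Model the wall as resistances in series:
R_copper = L/(kA) = 0.0007/(387×38.1) = 4.747×10^-8 K/W
R_outer film = 1/(h_o·A) = 1/(6.01×38.1) = 0.004367 K/W
Sum of known resistances R_other = 0.004367 K/W
Total R = ΔT/Q = 204/4150 = 0.04916 K/W
R_calcium silicate = R_total − R_other = 0.04479 K/W
k = L/(R·A) = 0.095/(0.04479×38.1)

k ≈ 0.0557 W/(m·K)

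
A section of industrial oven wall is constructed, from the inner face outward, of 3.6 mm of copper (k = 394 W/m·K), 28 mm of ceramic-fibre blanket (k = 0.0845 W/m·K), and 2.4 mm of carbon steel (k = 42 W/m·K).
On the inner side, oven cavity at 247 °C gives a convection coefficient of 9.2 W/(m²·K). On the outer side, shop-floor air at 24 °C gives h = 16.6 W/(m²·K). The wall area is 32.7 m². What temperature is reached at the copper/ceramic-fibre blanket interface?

T ≈ 199 °C

Treating each layer as a thermal resistance in series:
R_inner film = 1/(h_i·A) = 1/(9.2×32.7) = 0.003324 K/W
R_copper = L/(kA) = 0.0036/(394×32.7) = 2.794×10^-7 K/W
R_ceramic-fibre blanket = L/(kA) = 0.028/(0.0845×32.7) = 0.01013 K/W
R_carbon steel = L/(kA) = 0.0024/(42×32.7) = 1.747×10^-6 K/W
R_outer film = 1/(h_o·A) = 1/(16.6×32.7) = 0.001842 K/W
R_total = 0.0153 K/W;  Q = ΔT/R_total = 223/0.0153 = 14570 W
T_interface = T_inner − Q·ΣR(inner→interface) = 247 − 14600×0.003324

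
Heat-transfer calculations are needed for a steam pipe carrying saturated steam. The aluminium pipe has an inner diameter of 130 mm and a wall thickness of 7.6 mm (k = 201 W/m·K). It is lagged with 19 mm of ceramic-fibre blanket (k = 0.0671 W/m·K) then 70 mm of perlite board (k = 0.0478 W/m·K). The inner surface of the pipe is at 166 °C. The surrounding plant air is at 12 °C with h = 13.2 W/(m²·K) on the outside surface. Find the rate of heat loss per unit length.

q′ ≈ 61.2 W/m

Treating each annulus and film as a series resistance:
R_aluminium pipe wall = ln(72.6/65)/(2π×201×1) = 8.756×10^-5 K/W
R_ceramic-fibre blanket = ln(91.6/72.6)/(2π×0.0671×1) = 0.5514 K/W
R_perlite board = ln(161.6/91.6)/(2π×0.0478×1) = 1.89 K/W
R_outer film = 1/(h_o·2πr_oL) = 1/(13.2×2π×0.1616×1) = 0.07461 K/W
R_total = 2.516 K/W
Q = ΔT/R_total = 154/2.516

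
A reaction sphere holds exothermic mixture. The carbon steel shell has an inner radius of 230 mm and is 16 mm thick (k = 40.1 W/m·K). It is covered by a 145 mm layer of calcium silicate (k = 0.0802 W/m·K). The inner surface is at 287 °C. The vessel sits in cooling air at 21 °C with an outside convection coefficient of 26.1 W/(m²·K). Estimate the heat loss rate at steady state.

Spherical conduction: R = (1/r_in − 1/r_out)/(4πk) per layer; series-sum.
R_carbon steel shell = (1/0.23 − 1/0.246)/(4π×40.1) = 5.612×10^-4 K/W
R_calcium silicate = (1/0.246 − 1/0.391)/(4π×0.0802) = 1.496 K/W
R_outer film = 1/(h·4πr_o²) = 1/(26.1×4π×0.391²) = 0.01994 K/W
R_total = 1.516 K/W
Q = ΔT/R_total = 266/1.516

Q ≈ 175 W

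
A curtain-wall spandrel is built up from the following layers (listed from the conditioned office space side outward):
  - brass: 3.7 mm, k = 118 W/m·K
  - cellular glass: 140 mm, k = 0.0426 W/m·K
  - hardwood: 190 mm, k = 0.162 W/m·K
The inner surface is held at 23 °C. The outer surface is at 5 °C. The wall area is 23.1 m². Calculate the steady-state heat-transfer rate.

Series thermal resistances:
R_brass = L/(kA) = 0.0037/(118×23.1) = 1.357×10^-6 K/W
R_cellular glass = L/(kA) = 0.14/(0.0426×23.1) = 0.1423 K/W
R_hardwood = L/(kA) = 0.19/(0.162×23.1) = 0.05077 K/W
R_total = 0.193 K/W
Q = ΔT / R_total = 18 / 0.193

Q ≈ 93.2 W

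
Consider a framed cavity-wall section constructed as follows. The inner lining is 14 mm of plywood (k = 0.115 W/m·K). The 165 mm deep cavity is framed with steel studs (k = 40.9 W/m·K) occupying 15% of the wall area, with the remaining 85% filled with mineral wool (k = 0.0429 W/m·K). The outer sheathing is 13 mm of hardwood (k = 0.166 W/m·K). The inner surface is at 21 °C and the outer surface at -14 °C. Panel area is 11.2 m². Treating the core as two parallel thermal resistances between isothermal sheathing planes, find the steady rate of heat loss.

Sheathing layers in series; stud and cavity paths in parallel between them.
R_inner = 0.014/(0.115×11.2) = 0.01087 K/W
R_stud  = 0.165/(40.9×0.15×11.2) = 0.002401 K/W
R_cav   = 0.165/(0.0429×0.85×11.2) = 0.404 K/W
1/R_core = 1/R_stud + 1/R_cav → R_core = 0.002387 K/W
R_outer = 0.013/(0.166×11.2) = 0.006992 K/W
R_total = 0.02025 K/W
Q = ΔT/R_total = 35/0.02025

Q ≈ 1730 W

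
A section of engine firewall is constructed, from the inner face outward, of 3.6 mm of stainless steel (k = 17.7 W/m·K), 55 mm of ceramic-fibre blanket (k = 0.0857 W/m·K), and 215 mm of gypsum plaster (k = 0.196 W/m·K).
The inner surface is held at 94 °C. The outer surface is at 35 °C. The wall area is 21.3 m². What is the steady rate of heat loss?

Model the wall as resistances in series:
R_stainless steel = L/(kA) = 0.0036/(17.7×21.3) = 9.549×10^-6 K/W
R_ceramic-fibre blanket = L/(kA) = 0.055/(0.0857×21.3) = 0.03013 K/W
R_gypsum plaster = L/(kA) = 0.215/(0.196×21.3) = 0.0515 K/W
R_total = 0.08164 K/W
Q = ΔT / R_total = 59 / 0.08164

Q ≈ 723 W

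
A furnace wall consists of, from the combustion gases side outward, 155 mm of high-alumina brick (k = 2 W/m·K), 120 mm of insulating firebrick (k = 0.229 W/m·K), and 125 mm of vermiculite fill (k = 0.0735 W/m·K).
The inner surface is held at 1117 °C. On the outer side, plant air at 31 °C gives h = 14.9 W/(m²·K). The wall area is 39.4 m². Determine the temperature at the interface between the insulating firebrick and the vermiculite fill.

Series thermal resistances:
R_high-alumina brick = L/(kA) = 0.155/(2×39.4) = 0.001967 K/W
R_insulating firebrick = L/(kA) = 0.12/(0.229×39.4) = 0.0133 K/W
R_vermiculite fill = L/(kA) = 0.125/(0.0735×39.4) = 0.04316 K/W
R_outer film = 1/(h_o·A) = 1/(14.9×39.4) = 0.001703 K/W
R_total = 0.06013 K/W;  Q = ΔT/R_total = 1086/0.06013 = 18060 W
T_interface = T_inner − Q·ΣR(inner→interface) = 1117 − 18100×0.01527

T ≈ 841 °C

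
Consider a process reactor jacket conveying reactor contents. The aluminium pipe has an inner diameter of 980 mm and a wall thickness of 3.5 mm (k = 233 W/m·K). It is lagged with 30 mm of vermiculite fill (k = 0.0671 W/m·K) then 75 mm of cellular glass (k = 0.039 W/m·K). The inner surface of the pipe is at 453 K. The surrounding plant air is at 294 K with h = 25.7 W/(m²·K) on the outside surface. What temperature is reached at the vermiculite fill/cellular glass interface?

Cylindrical conduction, so R = ln(r₂/r₁)/(2πkL) per layer, in series:
R_aluminium pipe wall = ln(493.5/490)/(2π×233×1) = 4.862×10^-6 K/W
R_vermiculite fill = ln(523.5/493.5)/(2π×0.0671×1) = 0.14 K/W
R_cellular glass = ln(598.5/523.5)/(2π×0.039×1) = 0.5464 K/W
R_outer film = 1/(h_o·2πr_oL) = 1/(25.7×2π×0.5985×1) = 0.01035 K/W
R_total = 0.6967 K/W
Q = ΔT/R_total = 159/0.6967
Q = 228 W/m
T_interface = T_inner − Q·ΣR(inner→interface) = 453 − 228×0.14

T ≈ 421 K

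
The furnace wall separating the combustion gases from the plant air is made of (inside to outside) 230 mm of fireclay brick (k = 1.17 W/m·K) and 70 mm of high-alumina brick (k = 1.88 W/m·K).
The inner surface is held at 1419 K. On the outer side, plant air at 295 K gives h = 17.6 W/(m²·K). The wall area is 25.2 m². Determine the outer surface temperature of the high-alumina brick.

T ≈ 515 K

Treating each layer as a thermal resistance in series:
R_fireclay brick = L/(kA) = 0.23/(1.17×25.2) = 0.007801 K/W
R_high-alumina brick = L/(kA) = 0.07/(1.88×25.2) = 0.001478 K/W
R_outer film = 1/(h_o·A) = 1/(17.6×25.2) = 0.002255 K/W
R_total = 0.01153 K/W;  Q = ΔT/R_total = 1124/0.01153 = 97460 W
T_interface = T_inner − Q·ΣR(inner→interface) = 1419 − 97500×0.009278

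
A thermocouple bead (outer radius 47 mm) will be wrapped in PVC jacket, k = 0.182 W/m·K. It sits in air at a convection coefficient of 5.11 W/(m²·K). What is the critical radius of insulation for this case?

For a sphere r_cr = 2k/h = 2×0.182/5.11
r_cr = 71.2 mm; since the bare radius (47 mm) is below r_cr, adding a thin layer of insulation will *increase* heat loss.

r_cr ≈ 71.2 mm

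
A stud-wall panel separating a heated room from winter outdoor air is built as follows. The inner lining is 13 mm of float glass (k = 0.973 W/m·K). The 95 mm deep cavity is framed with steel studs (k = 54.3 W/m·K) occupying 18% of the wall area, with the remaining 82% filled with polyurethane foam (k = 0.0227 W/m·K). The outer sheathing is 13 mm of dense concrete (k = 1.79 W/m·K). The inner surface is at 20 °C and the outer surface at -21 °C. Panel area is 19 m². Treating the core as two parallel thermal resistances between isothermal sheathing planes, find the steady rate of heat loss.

Q ≈ 25700 W

Sheathing layers in series; stud and cavity paths in parallel between them.
R_inner = 0.013/(0.973×19) = 7.032×10^-4 K/W
R_stud  = 0.095/(54.3×0.18×19) = 5.116×10^-4 K/W
R_cav   = 0.095/(0.0227×0.82×19) = 0.2686 K/W
1/R_core = 1/R_stud + 1/R_cav → R_core = 5.106×10^-4 K/W
R_outer = 0.013/(1.79×19) = 3.822×10^-4 K/W
R_total = 0.001596 K/W
Q = ΔT/R_total = 41/0.001596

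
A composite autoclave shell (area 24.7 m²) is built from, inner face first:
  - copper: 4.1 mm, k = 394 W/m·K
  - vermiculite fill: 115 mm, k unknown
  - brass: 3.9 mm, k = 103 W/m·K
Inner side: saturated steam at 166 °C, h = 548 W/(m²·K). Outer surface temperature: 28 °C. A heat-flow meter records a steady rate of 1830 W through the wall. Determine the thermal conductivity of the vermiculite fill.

Thermal resistances in series:
R_inner film = 1/(h_i·A) = 1/(548×24.7) = 7.388×10^-5 K/W
R_copper = L/(kA) = 0.0041/(394×24.7) = 4.213×10^-7 K/W
R_brass = L/(kA) = 0.0039/(103×24.7) = 1.533×10^-6 K/W
Sum of known resistances R_other = 7.583×10^-5 K/W
Total R = ΔT/Q = 138/1830 = 0.07541 K/W
R_vermiculite fill = R_total − R_other = 0.07533 K/W
k = L/(R·A) = 0.115/(0.07533×24.7)

k ≈ 0.0618 W/(m·K)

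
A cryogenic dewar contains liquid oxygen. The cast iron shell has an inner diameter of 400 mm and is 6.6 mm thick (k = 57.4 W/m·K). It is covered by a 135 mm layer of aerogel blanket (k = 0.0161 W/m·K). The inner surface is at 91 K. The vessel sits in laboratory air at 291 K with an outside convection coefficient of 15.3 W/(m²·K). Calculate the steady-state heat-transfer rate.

Q ≈ 21.1 W

For a spherical shell R = (1/r₁ − 1/r₂)/(4πk); film R = 1/(h·4πr²). In series:
R_cast iron shell = (1/0.2 − 1/0.2066)/(4π×57.4) = 2.214×10^-4 K/W
R_aerogel blanket = (1/0.2066 − 1/0.3416)/(4π×0.0161) = 9.455 K/W
R_outer film = 1/(h·4πr_o²) = 1/(15.3×4π×0.3416²) = 0.04457 K/W
R_total = 9.5 K/W
Q = ΔT/R_total = 200/9.5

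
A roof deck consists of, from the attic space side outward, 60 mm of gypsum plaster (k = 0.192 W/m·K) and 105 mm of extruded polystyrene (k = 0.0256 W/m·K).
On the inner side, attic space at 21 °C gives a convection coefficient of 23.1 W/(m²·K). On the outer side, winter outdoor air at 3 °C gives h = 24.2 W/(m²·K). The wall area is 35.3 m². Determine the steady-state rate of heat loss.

Using the resistance-network approach (series):
R_inner film = 1/(h_i·A) = 1/(23.1×35.3) = 0.001226 K/W
R_gypsum plaster = L/(kA) = 0.06/(0.192×35.3) = 0.008853 K/W
R_extruded polystyrene = L/(kA) = 0.105/(0.0256×35.3) = 0.1162 K/W
R_outer film = 1/(h_o·A) = 1/(24.2×35.3) = 0.001171 K/W
R_total = 0.1274 K/W
Q = ΔT / R_total = 18 / 0.1274

Q ≈ 141 W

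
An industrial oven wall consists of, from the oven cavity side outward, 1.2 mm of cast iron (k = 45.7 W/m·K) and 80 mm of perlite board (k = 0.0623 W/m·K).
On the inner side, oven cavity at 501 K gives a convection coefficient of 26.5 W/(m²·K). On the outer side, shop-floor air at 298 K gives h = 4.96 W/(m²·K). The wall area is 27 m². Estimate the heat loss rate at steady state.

Q ≈ 3600 W

Series thermal resistances:
R_inner film = 1/(h_i·A) = 1/(26.5×27) = 0.001398 K/W
R_cast iron = L/(kA) = 0.0012/(45.7×27) = 9.725×10^-7 K/W
R_perlite board = L/(kA) = 0.08/(0.0623×27) = 0.04756 K/W
R_outer film = 1/(h_o·A) = 1/(4.96×27) = 0.007467 K/W
R_total = 0.05643 K/W
Q = ΔT / R_total = 203 / 0.05643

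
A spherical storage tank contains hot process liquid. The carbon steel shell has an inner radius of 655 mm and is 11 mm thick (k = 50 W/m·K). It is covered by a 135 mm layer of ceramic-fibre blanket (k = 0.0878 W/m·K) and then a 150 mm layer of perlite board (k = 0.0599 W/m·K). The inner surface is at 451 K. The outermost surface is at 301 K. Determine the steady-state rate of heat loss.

Spherical conduction: R = (1/r_in − 1/r_out)/(4πk) per layer; series-sum.
R_carbon steel shell = (1/0.655 − 1/0.666)/(4π×50) = 4.013×10^-5 K/W
R_ceramic-fibre blanket = (1/0.666 − 1/0.801)/(4π×0.0878) = 0.2294 K/W
R_perlite board = (1/0.801 − 1/0.951)/(4π×0.0599) = 0.2616 K/W
R_total = 0.491 K/W
Q = ΔT/R_total = 150/0.491

Q ≈ 305 W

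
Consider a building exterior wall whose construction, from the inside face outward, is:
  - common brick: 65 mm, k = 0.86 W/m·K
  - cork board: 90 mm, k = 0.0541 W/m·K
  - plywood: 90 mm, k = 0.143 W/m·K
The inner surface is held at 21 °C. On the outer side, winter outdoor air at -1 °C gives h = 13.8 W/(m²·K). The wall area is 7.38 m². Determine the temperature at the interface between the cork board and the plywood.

Series thermal resistances:
R_common brick = L/(kA) = 0.065/(0.86×7.38) = 0.01024 K/W
R_cork board = L/(kA) = 0.09/(0.0541×7.38) = 0.2254 K/W
R_plywood = L/(kA) = 0.09/(0.143×7.38) = 0.08528 K/W
R_outer film = 1/(h_o·A) = 1/(13.8×7.38) = 0.009819 K/W
R_total = 0.3308 K/W;  Q = ΔT/R_total = 22/0.3308 = 66.51 W
T_interface = T_inner − Q·ΣR(inner→interface) = 21 − 66.5×0.2357

T ≈ 5.33 °C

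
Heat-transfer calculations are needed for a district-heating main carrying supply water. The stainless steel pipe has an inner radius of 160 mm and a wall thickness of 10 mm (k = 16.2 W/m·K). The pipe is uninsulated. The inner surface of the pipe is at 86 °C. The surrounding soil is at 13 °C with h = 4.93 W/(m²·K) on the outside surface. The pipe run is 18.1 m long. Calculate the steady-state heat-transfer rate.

Radial resistances (cylindrical: R_cond = ln(r_o/r_i)/(2πkL), R_conv = 1/(h·2πrL)):
R_stainless steel pipe wall = ln(170/160)/(2π×16.2×18.1) = 3.291×10^-5 K/W
R_outer film = 1/(h_o·2πr_oL) = 1/(4.93×2π×0.17×18.1) = 0.01049 K/W
R_total = 0.01052 K/W
Q = ΔT/R_total = 73/0.01052

Q ≈ 6940 W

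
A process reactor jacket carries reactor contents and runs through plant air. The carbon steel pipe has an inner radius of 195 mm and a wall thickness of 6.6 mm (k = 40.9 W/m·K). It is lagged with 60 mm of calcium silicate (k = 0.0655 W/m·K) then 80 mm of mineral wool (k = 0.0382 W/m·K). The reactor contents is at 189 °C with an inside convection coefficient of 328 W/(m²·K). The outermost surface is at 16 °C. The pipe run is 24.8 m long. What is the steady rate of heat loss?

Cylindrical conduction, so R = ln(r₂/r₁)/(2πkL) per layer, in series:
R_inner film = 1/(h_i·2πr₁L) = 1/(328×2π×0.195×24.8) = 1.003×10^-4 K/W
R_carbon steel pipe wall = ln(201.6/195)/(2π×40.9×24.8) = 5.223×10^-6 K/W
R_calcium silicate = ln(261.6/201.6)/(2π×0.0655×24.8) = 0.02553 K/W
R_mineral wool = ln(341.6/261.6)/(2π×0.0382×24.8) = 0.04483 K/W
R_total = 0.07046 K/W
Q = ΔT/R_total = 173/0.07046

Q ≈ 2460 W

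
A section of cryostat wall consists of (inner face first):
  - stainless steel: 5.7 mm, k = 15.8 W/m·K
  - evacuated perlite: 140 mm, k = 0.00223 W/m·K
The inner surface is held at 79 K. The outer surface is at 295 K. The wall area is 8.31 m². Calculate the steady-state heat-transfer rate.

Series thermal resistances:
R_stainless steel = L/(kA) = 0.0057/(15.8×8.31) = 4.341×10^-5 K/W
R_evacuated perlite = L/(kA) = 0.14/(0.00223×8.31) = 7.555 K/W
R_total = 7.555 K/W
Q = ΔT / R_total = 216 / 7.555

Q ≈ 28.6 W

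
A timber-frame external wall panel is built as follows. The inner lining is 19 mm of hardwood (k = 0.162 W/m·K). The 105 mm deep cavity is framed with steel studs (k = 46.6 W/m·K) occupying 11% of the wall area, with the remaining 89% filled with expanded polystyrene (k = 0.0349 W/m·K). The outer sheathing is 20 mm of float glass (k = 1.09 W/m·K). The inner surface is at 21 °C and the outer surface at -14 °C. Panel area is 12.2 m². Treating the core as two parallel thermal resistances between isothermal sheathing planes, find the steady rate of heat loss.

Q ≈ 2740 W

Sheathing layers in series; stud and cavity paths in parallel between them.
R_inner = 0.019/(0.162×12.2) = 0.009613 K/W
R_stud  = 0.105/(46.6×0.11×12.2) = 0.001679 K/W
R_cav   = 0.105/(0.0349×0.89×12.2) = 0.2771 K/W
1/R_core = 1/R_stud + 1/R_cav → R_core = 0.001669 K/W
R_outer = 0.02/(1.09×12.2) = 0.001504 K/W
R_total = 0.01279 K/W
Q = ΔT/R_total = 35/0.01279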